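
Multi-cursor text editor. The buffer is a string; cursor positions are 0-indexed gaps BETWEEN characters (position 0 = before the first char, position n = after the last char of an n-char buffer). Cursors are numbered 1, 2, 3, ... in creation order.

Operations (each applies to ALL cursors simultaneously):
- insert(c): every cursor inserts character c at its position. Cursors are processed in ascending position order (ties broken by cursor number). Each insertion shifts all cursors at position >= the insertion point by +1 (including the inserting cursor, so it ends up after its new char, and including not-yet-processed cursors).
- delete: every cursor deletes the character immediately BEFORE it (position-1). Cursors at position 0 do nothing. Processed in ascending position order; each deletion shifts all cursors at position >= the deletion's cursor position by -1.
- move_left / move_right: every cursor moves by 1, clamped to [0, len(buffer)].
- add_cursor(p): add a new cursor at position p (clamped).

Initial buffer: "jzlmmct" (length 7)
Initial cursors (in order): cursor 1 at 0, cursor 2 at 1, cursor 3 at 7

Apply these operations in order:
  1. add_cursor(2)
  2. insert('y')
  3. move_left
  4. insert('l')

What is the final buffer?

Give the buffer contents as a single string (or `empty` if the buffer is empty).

Answer: lyjlyzlylmmctly

Derivation:
After op 1 (add_cursor(2)): buffer="jzlmmct" (len 7), cursors c1@0 c2@1 c4@2 c3@7, authorship .......
After op 2 (insert('y')): buffer="yjyzylmmcty" (len 11), cursors c1@1 c2@3 c4@5 c3@11, authorship 1.2.4.....3
After op 3 (move_left): buffer="yjyzylmmcty" (len 11), cursors c1@0 c2@2 c4@4 c3@10, authorship 1.2.4.....3
After op 4 (insert('l')): buffer="lyjlyzlylmmctly" (len 15), cursors c1@1 c2@4 c4@7 c3@14, authorship 11.22.44.....33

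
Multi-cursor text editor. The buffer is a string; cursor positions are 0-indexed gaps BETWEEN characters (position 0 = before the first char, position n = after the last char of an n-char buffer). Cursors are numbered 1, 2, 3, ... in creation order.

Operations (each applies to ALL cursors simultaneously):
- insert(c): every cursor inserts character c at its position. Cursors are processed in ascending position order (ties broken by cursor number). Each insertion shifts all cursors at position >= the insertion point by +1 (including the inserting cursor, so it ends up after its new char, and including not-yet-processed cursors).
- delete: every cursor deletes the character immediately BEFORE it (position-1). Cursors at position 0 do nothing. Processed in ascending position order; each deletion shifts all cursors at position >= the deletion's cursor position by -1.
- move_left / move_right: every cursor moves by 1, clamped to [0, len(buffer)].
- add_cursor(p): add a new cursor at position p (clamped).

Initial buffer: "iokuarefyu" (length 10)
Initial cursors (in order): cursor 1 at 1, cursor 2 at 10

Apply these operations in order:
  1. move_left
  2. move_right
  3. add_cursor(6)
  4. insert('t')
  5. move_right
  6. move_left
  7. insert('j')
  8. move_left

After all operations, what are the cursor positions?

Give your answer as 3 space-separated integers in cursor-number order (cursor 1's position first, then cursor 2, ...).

After op 1 (move_left): buffer="iokuarefyu" (len 10), cursors c1@0 c2@9, authorship ..........
After op 2 (move_right): buffer="iokuarefyu" (len 10), cursors c1@1 c2@10, authorship ..........
After op 3 (add_cursor(6)): buffer="iokuarefyu" (len 10), cursors c1@1 c3@6 c2@10, authorship ..........
After op 4 (insert('t')): buffer="itokuartefyut" (len 13), cursors c1@2 c3@8 c2@13, authorship .1.....3....2
After op 5 (move_right): buffer="itokuartefyut" (len 13), cursors c1@3 c3@9 c2@13, authorship .1.....3....2
After op 6 (move_left): buffer="itokuartefyut" (len 13), cursors c1@2 c3@8 c2@12, authorship .1.....3....2
After op 7 (insert('j')): buffer="itjokuartjefyujt" (len 16), cursors c1@3 c3@10 c2@15, authorship .11.....33....22
After op 8 (move_left): buffer="itjokuartjefyujt" (len 16), cursors c1@2 c3@9 c2@14, authorship .11.....33....22

Answer: 2 14 9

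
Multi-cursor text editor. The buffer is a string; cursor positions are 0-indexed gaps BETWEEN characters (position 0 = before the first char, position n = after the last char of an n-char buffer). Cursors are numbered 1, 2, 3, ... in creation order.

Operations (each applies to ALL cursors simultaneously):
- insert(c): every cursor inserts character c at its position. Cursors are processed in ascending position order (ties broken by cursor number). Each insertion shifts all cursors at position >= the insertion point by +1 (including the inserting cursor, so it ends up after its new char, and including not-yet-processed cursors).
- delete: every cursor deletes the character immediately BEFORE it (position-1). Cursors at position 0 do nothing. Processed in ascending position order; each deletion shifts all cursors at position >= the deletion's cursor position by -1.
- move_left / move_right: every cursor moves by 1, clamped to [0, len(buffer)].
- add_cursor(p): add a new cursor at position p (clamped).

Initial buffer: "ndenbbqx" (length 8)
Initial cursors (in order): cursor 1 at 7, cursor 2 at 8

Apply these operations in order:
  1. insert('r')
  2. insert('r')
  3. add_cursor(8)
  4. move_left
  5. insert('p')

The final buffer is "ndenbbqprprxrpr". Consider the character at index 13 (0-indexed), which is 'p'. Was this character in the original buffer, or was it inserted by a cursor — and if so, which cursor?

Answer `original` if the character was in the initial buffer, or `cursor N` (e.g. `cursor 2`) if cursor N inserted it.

After op 1 (insert('r')): buffer="ndenbbqrxr" (len 10), cursors c1@8 c2@10, authorship .......1.2
After op 2 (insert('r')): buffer="ndenbbqrrxrr" (len 12), cursors c1@9 c2@12, authorship .......11.22
After op 3 (add_cursor(8)): buffer="ndenbbqrrxrr" (len 12), cursors c3@8 c1@9 c2@12, authorship .......11.22
After op 4 (move_left): buffer="ndenbbqrrxrr" (len 12), cursors c3@7 c1@8 c2@11, authorship .......11.22
After op 5 (insert('p')): buffer="ndenbbqprprxrpr" (len 15), cursors c3@8 c1@10 c2@14, authorship .......3111.222
Authorship (.=original, N=cursor N): . . . . . . . 3 1 1 1 . 2 2 2
Index 13: author = 2

Answer: cursor 2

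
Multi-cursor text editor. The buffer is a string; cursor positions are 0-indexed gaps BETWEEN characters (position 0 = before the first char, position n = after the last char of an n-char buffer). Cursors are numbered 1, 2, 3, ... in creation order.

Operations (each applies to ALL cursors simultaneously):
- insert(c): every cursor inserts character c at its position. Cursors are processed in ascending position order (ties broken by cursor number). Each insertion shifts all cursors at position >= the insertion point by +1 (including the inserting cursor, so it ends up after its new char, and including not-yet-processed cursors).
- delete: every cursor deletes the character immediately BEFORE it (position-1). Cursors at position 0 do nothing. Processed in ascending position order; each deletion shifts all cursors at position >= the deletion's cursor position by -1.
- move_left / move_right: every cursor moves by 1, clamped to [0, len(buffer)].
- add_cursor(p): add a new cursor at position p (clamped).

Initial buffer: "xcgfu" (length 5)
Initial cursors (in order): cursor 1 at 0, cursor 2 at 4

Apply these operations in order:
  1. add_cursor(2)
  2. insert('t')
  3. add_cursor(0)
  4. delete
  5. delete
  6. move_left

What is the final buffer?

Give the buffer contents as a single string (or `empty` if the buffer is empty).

Answer: xgu

Derivation:
After op 1 (add_cursor(2)): buffer="xcgfu" (len 5), cursors c1@0 c3@2 c2@4, authorship .....
After op 2 (insert('t')): buffer="txctgftu" (len 8), cursors c1@1 c3@4 c2@7, authorship 1..3..2.
After op 3 (add_cursor(0)): buffer="txctgftu" (len 8), cursors c4@0 c1@1 c3@4 c2@7, authorship 1..3..2.
After op 4 (delete): buffer="xcgfu" (len 5), cursors c1@0 c4@0 c3@2 c2@4, authorship .....
After op 5 (delete): buffer="xgu" (len 3), cursors c1@0 c4@0 c3@1 c2@2, authorship ...
After op 6 (move_left): buffer="xgu" (len 3), cursors c1@0 c3@0 c4@0 c2@1, authorship ...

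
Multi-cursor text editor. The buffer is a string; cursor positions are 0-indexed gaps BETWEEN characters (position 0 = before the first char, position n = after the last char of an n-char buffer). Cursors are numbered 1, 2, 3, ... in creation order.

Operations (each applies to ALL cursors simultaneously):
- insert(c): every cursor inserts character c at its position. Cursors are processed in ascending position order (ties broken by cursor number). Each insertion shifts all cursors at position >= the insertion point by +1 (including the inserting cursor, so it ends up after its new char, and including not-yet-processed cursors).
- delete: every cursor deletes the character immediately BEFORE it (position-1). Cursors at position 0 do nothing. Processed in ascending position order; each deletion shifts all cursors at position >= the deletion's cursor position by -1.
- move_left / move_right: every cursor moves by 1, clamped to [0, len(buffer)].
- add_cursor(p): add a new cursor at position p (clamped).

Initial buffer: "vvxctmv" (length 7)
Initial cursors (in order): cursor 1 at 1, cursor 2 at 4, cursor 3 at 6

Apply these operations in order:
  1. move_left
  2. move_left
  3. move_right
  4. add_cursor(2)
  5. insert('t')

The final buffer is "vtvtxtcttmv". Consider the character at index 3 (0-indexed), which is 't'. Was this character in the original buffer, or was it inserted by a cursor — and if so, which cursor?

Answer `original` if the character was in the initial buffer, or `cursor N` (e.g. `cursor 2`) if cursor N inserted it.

After op 1 (move_left): buffer="vvxctmv" (len 7), cursors c1@0 c2@3 c3@5, authorship .......
After op 2 (move_left): buffer="vvxctmv" (len 7), cursors c1@0 c2@2 c3@4, authorship .......
After op 3 (move_right): buffer="vvxctmv" (len 7), cursors c1@1 c2@3 c3@5, authorship .......
After op 4 (add_cursor(2)): buffer="vvxctmv" (len 7), cursors c1@1 c4@2 c2@3 c3@5, authorship .......
After op 5 (insert('t')): buffer="vtvtxtcttmv" (len 11), cursors c1@2 c4@4 c2@6 c3@9, authorship .1.4.2..3..
Authorship (.=original, N=cursor N): . 1 . 4 . 2 . . 3 . .
Index 3: author = 4

Answer: cursor 4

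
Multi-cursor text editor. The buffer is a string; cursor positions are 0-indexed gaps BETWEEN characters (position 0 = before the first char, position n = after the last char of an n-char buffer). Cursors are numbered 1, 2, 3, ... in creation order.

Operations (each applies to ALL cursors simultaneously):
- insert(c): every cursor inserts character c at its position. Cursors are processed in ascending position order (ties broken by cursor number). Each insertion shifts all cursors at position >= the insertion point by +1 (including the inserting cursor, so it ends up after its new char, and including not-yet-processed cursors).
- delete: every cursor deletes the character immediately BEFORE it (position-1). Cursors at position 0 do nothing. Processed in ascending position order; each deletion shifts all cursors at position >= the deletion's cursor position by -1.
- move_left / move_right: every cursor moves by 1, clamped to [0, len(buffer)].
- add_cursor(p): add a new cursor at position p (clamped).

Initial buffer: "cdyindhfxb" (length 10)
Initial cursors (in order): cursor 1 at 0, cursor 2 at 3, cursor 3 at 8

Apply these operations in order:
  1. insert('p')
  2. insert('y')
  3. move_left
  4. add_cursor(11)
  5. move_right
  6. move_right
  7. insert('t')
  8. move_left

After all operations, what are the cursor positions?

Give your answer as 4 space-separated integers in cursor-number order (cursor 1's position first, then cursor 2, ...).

After op 1 (insert('p')): buffer="pcdypindhfpxb" (len 13), cursors c1@1 c2@5 c3@11, authorship 1...2.....3..
After op 2 (insert('y')): buffer="pycdypyindhfpyxb" (len 16), cursors c1@2 c2@7 c3@14, authorship 11...22.....33..
After op 3 (move_left): buffer="pycdypyindhfpyxb" (len 16), cursors c1@1 c2@6 c3@13, authorship 11...22.....33..
After op 4 (add_cursor(11)): buffer="pycdypyindhfpyxb" (len 16), cursors c1@1 c2@6 c4@11 c3@13, authorship 11...22.....33..
After op 5 (move_right): buffer="pycdypyindhfpyxb" (len 16), cursors c1@2 c2@7 c4@12 c3@14, authorship 11...22.....33..
After op 6 (move_right): buffer="pycdypyindhfpyxb" (len 16), cursors c1@3 c2@8 c4@13 c3@15, authorship 11...22.....33..
After op 7 (insert('t')): buffer="pyctdypyitndhfptyxtb" (len 20), cursors c1@4 c2@10 c4@16 c3@19, authorship 11.1..22.2....343.3.
After op 8 (move_left): buffer="pyctdypyitndhfptyxtb" (len 20), cursors c1@3 c2@9 c4@15 c3@18, authorship 11.1..22.2....343.3.

Answer: 3 9 18 15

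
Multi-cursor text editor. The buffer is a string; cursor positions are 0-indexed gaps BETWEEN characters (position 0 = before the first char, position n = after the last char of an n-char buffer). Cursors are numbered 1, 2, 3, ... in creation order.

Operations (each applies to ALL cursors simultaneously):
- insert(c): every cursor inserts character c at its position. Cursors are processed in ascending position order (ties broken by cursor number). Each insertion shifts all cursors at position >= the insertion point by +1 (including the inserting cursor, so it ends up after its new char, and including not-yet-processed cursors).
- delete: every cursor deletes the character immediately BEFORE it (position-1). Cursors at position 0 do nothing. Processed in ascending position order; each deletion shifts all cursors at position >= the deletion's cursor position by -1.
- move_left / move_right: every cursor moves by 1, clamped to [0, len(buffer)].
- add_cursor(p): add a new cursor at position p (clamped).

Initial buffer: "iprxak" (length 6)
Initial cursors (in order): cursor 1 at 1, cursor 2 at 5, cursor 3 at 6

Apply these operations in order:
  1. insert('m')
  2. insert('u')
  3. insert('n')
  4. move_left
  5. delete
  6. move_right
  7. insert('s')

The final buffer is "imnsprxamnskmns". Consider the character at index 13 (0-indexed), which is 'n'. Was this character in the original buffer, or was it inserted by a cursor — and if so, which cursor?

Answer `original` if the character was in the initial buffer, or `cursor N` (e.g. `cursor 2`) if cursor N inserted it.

Answer: cursor 3

Derivation:
After op 1 (insert('m')): buffer="imprxamkm" (len 9), cursors c1@2 c2@7 c3@9, authorship .1....2.3
After op 2 (insert('u')): buffer="imuprxamukmu" (len 12), cursors c1@3 c2@9 c3@12, authorship .11....22.33
After op 3 (insert('n')): buffer="imunprxamunkmun" (len 15), cursors c1@4 c2@11 c3@15, authorship .111....222.333
After op 4 (move_left): buffer="imunprxamunkmun" (len 15), cursors c1@3 c2@10 c3@14, authorship .111....222.333
After op 5 (delete): buffer="imnprxamnkmn" (len 12), cursors c1@2 c2@8 c3@11, authorship .11....22.33
After op 6 (move_right): buffer="imnprxamnkmn" (len 12), cursors c1@3 c2@9 c3@12, authorship .11....22.33
After op 7 (insert('s')): buffer="imnsprxamnskmns" (len 15), cursors c1@4 c2@11 c3@15, authorship .111....222.333
Authorship (.=original, N=cursor N): . 1 1 1 . . . . 2 2 2 . 3 3 3
Index 13: author = 3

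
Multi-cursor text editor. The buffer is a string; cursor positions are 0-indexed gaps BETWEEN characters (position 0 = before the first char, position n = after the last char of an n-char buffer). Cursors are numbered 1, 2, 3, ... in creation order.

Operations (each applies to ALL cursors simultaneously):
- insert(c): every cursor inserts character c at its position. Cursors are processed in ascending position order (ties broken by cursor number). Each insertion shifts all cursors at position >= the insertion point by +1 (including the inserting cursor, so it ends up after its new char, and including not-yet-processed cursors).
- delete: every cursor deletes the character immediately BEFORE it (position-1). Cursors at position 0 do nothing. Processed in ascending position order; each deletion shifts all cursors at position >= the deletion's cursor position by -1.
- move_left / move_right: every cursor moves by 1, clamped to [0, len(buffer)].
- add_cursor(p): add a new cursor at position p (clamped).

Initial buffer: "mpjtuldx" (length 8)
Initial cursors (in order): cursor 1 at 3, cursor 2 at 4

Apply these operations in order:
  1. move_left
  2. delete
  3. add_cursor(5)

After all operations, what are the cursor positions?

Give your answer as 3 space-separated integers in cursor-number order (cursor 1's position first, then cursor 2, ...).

After op 1 (move_left): buffer="mpjtuldx" (len 8), cursors c1@2 c2@3, authorship ........
After op 2 (delete): buffer="mtuldx" (len 6), cursors c1@1 c2@1, authorship ......
After op 3 (add_cursor(5)): buffer="mtuldx" (len 6), cursors c1@1 c2@1 c3@5, authorship ......

Answer: 1 1 5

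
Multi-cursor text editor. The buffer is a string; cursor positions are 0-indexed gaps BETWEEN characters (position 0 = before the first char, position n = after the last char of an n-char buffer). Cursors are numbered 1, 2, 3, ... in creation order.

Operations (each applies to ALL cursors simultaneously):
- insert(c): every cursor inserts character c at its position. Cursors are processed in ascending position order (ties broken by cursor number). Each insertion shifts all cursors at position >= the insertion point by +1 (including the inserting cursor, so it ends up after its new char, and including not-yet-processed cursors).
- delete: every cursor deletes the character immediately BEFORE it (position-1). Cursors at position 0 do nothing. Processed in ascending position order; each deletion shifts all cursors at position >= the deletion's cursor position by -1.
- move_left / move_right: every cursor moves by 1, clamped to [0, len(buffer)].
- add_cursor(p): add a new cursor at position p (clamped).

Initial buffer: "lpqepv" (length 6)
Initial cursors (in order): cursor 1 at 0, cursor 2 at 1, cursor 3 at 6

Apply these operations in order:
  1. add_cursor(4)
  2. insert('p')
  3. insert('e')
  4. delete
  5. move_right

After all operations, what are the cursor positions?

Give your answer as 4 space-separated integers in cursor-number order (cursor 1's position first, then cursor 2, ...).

Answer: 2 4 10 8

Derivation:
After op 1 (add_cursor(4)): buffer="lpqepv" (len 6), cursors c1@0 c2@1 c4@4 c3@6, authorship ......
After op 2 (insert('p')): buffer="plppqeppvp" (len 10), cursors c1@1 c2@3 c4@7 c3@10, authorship 1.2...4..3
After op 3 (insert('e')): buffer="pelpepqepepvpe" (len 14), cursors c1@2 c2@5 c4@10 c3@14, authorship 11.22...44..33
After op 4 (delete): buffer="plppqeppvp" (len 10), cursors c1@1 c2@3 c4@7 c3@10, authorship 1.2...4..3
After op 5 (move_right): buffer="plppqeppvp" (len 10), cursors c1@2 c2@4 c4@8 c3@10, authorship 1.2...4..3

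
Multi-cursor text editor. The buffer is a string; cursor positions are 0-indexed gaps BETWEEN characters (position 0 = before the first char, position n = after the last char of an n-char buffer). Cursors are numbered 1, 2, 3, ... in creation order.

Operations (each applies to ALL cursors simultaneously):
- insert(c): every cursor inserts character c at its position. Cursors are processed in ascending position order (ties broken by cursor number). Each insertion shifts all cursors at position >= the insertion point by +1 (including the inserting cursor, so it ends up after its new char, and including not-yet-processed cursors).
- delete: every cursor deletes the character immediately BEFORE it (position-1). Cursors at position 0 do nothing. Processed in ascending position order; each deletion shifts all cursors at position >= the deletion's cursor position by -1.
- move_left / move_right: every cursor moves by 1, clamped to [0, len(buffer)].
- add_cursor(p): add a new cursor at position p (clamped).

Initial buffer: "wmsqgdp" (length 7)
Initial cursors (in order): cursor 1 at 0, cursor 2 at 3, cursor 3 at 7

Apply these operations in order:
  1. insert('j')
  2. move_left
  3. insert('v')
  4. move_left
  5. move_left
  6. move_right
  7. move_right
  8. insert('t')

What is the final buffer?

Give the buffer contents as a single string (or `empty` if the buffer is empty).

Answer: vjtwmsvtjqgdpvtj

Derivation:
After op 1 (insert('j')): buffer="jwmsjqgdpj" (len 10), cursors c1@1 c2@5 c3@10, authorship 1...2....3
After op 2 (move_left): buffer="jwmsjqgdpj" (len 10), cursors c1@0 c2@4 c3@9, authorship 1...2....3
After op 3 (insert('v')): buffer="vjwmsvjqgdpvj" (len 13), cursors c1@1 c2@6 c3@12, authorship 11...22....33
After op 4 (move_left): buffer="vjwmsvjqgdpvj" (len 13), cursors c1@0 c2@5 c3@11, authorship 11...22....33
After op 5 (move_left): buffer="vjwmsvjqgdpvj" (len 13), cursors c1@0 c2@4 c3@10, authorship 11...22....33
After op 6 (move_right): buffer="vjwmsvjqgdpvj" (len 13), cursors c1@1 c2@5 c3@11, authorship 11...22....33
After op 7 (move_right): buffer="vjwmsvjqgdpvj" (len 13), cursors c1@2 c2@6 c3@12, authorship 11...22....33
After op 8 (insert('t')): buffer="vjtwmsvtjqgdpvtj" (len 16), cursors c1@3 c2@8 c3@15, authorship 111...222....333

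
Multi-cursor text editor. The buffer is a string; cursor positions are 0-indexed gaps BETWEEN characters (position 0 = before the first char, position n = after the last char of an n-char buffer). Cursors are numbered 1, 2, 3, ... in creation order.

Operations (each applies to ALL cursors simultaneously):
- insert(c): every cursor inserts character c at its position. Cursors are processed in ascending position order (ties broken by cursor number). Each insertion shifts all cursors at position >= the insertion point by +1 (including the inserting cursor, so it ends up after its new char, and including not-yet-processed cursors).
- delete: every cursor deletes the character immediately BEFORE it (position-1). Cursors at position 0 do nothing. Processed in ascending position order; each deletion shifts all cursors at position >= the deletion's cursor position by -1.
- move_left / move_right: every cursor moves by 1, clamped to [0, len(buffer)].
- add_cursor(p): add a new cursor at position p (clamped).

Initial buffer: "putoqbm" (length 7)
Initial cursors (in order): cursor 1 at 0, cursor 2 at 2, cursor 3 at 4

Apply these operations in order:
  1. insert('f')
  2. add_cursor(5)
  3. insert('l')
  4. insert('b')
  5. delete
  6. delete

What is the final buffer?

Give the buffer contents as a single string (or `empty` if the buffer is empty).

Answer: fpuftofqbm

Derivation:
After op 1 (insert('f')): buffer="fpuftofqbm" (len 10), cursors c1@1 c2@4 c3@7, authorship 1..2..3...
After op 2 (add_cursor(5)): buffer="fpuftofqbm" (len 10), cursors c1@1 c2@4 c4@5 c3@7, authorship 1..2..3...
After op 3 (insert('l')): buffer="flpufltloflqbm" (len 14), cursors c1@2 c2@6 c4@8 c3@11, authorship 11..22.4.33...
After op 4 (insert('b')): buffer="flbpuflbtlboflbqbm" (len 18), cursors c1@3 c2@8 c4@11 c3@15, authorship 111..222.44.333...
After op 5 (delete): buffer="flpufltloflqbm" (len 14), cursors c1@2 c2@6 c4@8 c3@11, authorship 11..22.4.33...
After op 6 (delete): buffer="fpuftofqbm" (len 10), cursors c1@1 c2@4 c4@5 c3@7, authorship 1..2..3...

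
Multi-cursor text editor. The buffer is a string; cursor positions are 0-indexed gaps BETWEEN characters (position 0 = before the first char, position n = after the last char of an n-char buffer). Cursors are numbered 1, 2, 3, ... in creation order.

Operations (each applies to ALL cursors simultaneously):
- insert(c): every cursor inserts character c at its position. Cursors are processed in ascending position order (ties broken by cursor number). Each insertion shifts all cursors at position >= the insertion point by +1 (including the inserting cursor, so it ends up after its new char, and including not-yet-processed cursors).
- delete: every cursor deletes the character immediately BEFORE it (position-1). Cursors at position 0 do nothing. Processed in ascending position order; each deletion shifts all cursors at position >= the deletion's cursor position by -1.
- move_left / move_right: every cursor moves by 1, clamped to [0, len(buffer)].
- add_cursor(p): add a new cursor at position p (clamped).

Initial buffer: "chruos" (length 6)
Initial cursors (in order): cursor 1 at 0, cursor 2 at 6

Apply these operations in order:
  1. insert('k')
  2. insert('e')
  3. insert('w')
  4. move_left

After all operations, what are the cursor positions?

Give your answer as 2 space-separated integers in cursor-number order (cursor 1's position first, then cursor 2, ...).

After op 1 (insert('k')): buffer="kchruosk" (len 8), cursors c1@1 c2@8, authorship 1......2
After op 2 (insert('e')): buffer="kechruoske" (len 10), cursors c1@2 c2@10, authorship 11......22
After op 3 (insert('w')): buffer="kewchruoskew" (len 12), cursors c1@3 c2@12, authorship 111......222
After op 4 (move_left): buffer="kewchruoskew" (len 12), cursors c1@2 c2@11, authorship 111......222

Answer: 2 11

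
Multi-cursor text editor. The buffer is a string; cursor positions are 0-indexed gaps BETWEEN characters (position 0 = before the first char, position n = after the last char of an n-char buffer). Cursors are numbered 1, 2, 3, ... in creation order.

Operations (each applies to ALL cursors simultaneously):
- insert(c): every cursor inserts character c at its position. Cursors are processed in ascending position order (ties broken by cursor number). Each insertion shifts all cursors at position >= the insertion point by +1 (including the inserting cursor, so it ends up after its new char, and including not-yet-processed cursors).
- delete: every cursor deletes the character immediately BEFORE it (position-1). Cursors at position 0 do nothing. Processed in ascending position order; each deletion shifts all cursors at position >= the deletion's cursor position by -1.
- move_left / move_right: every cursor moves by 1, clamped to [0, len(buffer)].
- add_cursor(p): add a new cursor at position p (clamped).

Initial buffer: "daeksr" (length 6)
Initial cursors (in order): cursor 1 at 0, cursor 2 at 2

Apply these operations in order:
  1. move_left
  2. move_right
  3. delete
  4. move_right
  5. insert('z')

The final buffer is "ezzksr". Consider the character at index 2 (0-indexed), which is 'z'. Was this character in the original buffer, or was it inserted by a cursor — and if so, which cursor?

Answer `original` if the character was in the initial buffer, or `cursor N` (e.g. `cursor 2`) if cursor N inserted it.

Answer: cursor 2

Derivation:
After op 1 (move_left): buffer="daeksr" (len 6), cursors c1@0 c2@1, authorship ......
After op 2 (move_right): buffer="daeksr" (len 6), cursors c1@1 c2@2, authorship ......
After op 3 (delete): buffer="eksr" (len 4), cursors c1@0 c2@0, authorship ....
After op 4 (move_right): buffer="eksr" (len 4), cursors c1@1 c2@1, authorship ....
After op 5 (insert('z')): buffer="ezzksr" (len 6), cursors c1@3 c2@3, authorship .12...
Authorship (.=original, N=cursor N): . 1 2 . . .
Index 2: author = 2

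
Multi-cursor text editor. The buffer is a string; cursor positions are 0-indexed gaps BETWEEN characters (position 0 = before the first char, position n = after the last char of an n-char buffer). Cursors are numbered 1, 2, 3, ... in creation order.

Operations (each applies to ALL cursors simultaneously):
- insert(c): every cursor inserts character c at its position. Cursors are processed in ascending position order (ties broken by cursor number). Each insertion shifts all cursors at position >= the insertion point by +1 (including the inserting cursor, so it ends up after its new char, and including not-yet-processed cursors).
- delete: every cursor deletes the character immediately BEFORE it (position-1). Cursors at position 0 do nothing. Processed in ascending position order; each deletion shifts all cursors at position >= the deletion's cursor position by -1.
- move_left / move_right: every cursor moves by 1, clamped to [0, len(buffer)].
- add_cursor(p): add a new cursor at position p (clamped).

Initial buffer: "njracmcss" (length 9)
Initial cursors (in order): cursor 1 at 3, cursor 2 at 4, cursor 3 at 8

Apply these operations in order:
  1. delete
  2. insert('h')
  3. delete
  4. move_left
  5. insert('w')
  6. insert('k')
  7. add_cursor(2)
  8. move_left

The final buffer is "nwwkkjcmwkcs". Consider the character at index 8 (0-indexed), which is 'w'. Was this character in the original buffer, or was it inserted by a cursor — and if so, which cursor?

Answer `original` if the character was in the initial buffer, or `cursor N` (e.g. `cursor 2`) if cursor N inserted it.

After op 1 (delete): buffer="njcmcs" (len 6), cursors c1@2 c2@2 c3@5, authorship ......
After op 2 (insert('h')): buffer="njhhcmchs" (len 9), cursors c1@4 c2@4 c3@8, authorship ..12...3.
After op 3 (delete): buffer="njcmcs" (len 6), cursors c1@2 c2@2 c3@5, authorship ......
After op 4 (move_left): buffer="njcmcs" (len 6), cursors c1@1 c2@1 c3@4, authorship ......
After op 5 (insert('w')): buffer="nwwjcmwcs" (len 9), cursors c1@3 c2@3 c3@7, authorship .12...3..
After op 6 (insert('k')): buffer="nwwkkjcmwkcs" (len 12), cursors c1@5 c2@5 c3@10, authorship .1212...33..
After op 7 (add_cursor(2)): buffer="nwwkkjcmwkcs" (len 12), cursors c4@2 c1@5 c2@5 c3@10, authorship .1212...33..
After op 8 (move_left): buffer="nwwkkjcmwkcs" (len 12), cursors c4@1 c1@4 c2@4 c3@9, authorship .1212...33..
Authorship (.=original, N=cursor N): . 1 2 1 2 . . . 3 3 . .
Index 8: author = 3

Answer: cursor 3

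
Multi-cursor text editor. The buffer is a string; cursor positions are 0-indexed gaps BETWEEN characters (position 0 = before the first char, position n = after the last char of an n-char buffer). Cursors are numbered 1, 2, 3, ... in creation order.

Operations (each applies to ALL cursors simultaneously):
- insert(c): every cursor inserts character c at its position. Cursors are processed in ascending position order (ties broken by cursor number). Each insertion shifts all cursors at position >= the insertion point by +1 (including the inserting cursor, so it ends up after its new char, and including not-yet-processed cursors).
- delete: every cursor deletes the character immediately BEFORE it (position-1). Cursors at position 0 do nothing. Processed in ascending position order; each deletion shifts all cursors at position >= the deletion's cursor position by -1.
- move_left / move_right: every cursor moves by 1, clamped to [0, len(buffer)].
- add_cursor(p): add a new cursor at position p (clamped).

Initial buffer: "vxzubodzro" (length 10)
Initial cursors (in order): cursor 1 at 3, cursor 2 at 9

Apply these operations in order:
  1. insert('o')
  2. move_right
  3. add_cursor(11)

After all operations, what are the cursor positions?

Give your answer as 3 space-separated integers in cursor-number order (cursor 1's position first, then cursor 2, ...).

After op 1 (insert('o')): buffer="vxzoubodzroo" (len 12), cursors c1@4 c2@11, authorship ...1......2.
After op 2 (move_right): buffer="vxzoubodzroo" (len 12), cursors c1@5 c2@12, authorship ...1......2.
After op 3 (add_cursor(11)): buffer="vxzoubodzroo" (len 12), cursors c1@5 c3@11 c2@12, authorship ...1......2.

Answer: 5 12 11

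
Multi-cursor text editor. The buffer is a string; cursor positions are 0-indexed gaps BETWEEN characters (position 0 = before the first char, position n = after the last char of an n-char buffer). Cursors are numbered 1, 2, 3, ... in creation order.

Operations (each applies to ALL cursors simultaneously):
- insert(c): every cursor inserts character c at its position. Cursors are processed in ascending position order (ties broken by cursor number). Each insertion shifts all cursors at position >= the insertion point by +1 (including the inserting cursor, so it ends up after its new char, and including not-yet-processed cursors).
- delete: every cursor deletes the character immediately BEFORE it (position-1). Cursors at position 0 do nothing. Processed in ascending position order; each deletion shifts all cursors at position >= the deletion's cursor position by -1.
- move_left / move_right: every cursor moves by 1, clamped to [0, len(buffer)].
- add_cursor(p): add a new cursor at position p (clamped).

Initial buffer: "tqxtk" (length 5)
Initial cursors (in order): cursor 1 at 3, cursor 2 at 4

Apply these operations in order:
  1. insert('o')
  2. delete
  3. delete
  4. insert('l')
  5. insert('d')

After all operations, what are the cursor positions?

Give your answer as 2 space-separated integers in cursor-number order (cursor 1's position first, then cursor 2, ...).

After op 1 (insert('o')): buffer="tqxotok" (len 7), cursors c1@4 c2@6, authorship ...1.2.
After op 2 (delete): buffer="tqxtk" (len 5), cursors c1@3 c2@4, authorship .....
After op 3 (delete): buffer="tqk" (len 3), cursors c1@2 c2@2, authorship ...
After op 4 (insert('l')): buffer="tqllk" (len 5), cursors c1@4 c2@4, authorship ..12.
After op 5 (insert('d')): buffer="tqllddk" (len 7), cursors c1@6 c2@6, authorship ..1212.

Answer: 6 6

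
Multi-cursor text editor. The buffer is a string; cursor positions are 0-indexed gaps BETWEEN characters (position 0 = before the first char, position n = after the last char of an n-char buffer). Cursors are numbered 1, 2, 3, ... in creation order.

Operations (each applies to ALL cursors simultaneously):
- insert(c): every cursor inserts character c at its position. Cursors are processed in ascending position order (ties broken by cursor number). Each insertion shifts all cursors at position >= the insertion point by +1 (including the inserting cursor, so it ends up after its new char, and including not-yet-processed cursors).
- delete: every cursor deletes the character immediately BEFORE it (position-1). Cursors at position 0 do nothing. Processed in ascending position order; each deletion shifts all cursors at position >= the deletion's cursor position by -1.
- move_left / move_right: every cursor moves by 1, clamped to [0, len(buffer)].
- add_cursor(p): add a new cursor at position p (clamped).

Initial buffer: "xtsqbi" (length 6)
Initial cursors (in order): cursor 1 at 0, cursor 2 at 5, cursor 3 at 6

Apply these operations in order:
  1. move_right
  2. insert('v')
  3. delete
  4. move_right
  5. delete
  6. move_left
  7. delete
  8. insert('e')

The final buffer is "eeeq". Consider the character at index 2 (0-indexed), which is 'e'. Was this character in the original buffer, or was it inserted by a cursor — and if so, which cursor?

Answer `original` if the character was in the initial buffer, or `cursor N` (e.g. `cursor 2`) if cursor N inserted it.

After op 1 (move_right): buffer="xtsqbi" (len 6), cursors c1@1 c2@6 c3@6, authorship ......
After op 2 (insert('v')): buffer="xvtsqbivv" (len 9), cursors c1@2 c2@9 c3@9, authorship .1.....23
After op 3 (delete): buffer="xtsqbi" (len 6), cursors c1@1 c2@6 c3@6, authorship ......
After op 4 (move_right): buffer="xtsqbi" (len 6), cursors c1@2 c2@6 c3@6, authorship ......
After op 5 (delete): buffer="xsq" (len 3), cursors c1@1 c2@3 c3@3, authorship ...
After op 6 (move_left): buffer="xsq" (len 3), cursors c1@0 c2@2 c3@2, authorship ...
After op 7 (delete): buffer="q" (len 1), cursors c1@0 c2@0 c3@0, authorship .
After op 8 (insert('e')): buffer="eeeq" (len 4), cursors c1@3 c2@3 c3@3, authorship 123.
Authorship (.=original, N=cursor N): 1 2 3 .
Index 2: author = 3

Answer: cursor 3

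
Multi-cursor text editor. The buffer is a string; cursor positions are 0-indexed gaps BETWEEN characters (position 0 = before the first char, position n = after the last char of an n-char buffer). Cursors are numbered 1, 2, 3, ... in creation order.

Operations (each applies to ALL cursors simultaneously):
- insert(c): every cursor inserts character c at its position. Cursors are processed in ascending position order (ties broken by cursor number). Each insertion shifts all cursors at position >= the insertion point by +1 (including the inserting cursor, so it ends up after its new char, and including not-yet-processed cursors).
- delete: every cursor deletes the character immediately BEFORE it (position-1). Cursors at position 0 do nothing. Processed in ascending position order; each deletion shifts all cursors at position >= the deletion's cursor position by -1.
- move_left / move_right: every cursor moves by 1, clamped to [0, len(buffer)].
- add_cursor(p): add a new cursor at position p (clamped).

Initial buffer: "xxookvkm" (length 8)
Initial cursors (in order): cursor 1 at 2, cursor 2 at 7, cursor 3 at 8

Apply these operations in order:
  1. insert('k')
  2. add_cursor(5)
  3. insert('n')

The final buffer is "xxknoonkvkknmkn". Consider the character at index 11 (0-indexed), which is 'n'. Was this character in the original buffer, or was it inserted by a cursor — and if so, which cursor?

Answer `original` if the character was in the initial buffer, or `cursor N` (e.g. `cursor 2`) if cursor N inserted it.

Answer: cursor 2

Derivation:
After op 1 (insert('k')): buffer="xxkookvkkmk" (len 11), cursors c1@3 c2@9 c3@11, authorship ..1.....2.3
After op 2 (add_cursor(5)): buffer="xxkookvkkmk" (len 11), cursors c1@3 c4@5 c2@9 c3@11, authorship ..1.....2.3
After op 3 (insert('n')): buffer="xxknoonkvkknmkn" (len 15), cursors c1@4 c4@7 c2@12 c3@15, authorship ..11..4...22.33
Authorship (.=original, N=cursor N): . . 1 1 . . 4 . . . 2 2 . 3 3
Index 11: author = 2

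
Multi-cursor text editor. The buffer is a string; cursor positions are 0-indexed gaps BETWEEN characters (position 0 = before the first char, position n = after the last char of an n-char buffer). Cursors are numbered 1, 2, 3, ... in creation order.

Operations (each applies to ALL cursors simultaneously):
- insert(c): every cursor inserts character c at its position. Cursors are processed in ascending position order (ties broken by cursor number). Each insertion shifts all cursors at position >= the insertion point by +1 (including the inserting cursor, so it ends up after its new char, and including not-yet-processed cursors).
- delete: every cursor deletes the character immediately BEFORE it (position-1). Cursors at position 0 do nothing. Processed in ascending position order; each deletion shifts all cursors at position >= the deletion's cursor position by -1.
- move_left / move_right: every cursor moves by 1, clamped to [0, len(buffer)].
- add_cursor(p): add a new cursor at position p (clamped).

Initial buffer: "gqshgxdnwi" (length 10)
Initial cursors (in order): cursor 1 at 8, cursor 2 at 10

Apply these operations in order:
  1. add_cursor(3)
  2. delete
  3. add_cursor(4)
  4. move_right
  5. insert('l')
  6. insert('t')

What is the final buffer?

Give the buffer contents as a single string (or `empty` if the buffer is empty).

After op 1 (add_cursor(3)): buffer="gqshgxdnwi" (len 10), cursors c3@3 c1@8 c2@10, authorship ..........
After op 2 (delete): buffer="gqhgxdw" (len 7), cursors c3@2 c1@6 c2@7, authorship .......
After op 3 (add_cursor(4)): buffer="gqhgxdw" (len 7), cursors c3@2 c4@4 c1@6 c2@7, authorship .......
After op 4 (move_right): buffer="gqhgxdw" (len 7), cursors c3@3 c4@5 c1@7 c2@7, authorship .......
After op 5 (insert('l')): buffer="gqhlgxldwll" (len 11), cursors c3@4 c4@7 c1@11 c2@11, authorship ...3..4..12
After op 6 (insert('t')): buffer="gqhltgxltdwlltt" (len 15), cursors c3@5 c4@9 c1@15 c2@15, authorship ...33..44..1212

Answer: gqhltgxltdwlltt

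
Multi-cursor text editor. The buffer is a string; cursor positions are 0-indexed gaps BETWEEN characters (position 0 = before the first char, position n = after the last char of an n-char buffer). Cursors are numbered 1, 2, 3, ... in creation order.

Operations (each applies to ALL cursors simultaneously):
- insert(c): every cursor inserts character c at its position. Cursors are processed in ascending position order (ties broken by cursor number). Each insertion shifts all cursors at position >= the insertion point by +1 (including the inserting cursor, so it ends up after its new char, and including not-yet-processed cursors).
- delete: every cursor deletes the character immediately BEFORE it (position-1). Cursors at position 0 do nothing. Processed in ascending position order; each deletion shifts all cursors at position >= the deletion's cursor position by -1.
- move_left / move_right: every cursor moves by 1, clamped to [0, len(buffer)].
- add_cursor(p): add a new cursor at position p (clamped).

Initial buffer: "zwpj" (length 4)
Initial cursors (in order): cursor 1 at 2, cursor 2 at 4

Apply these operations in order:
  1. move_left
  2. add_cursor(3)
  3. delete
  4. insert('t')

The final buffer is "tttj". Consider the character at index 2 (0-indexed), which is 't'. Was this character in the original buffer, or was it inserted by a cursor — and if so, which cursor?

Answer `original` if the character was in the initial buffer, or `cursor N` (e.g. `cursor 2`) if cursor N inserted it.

Answer: cursor 3

Derivation:
After op 1 (move_left): buffer="zwpj" (len 4), cursors c1@1 c2@3, authorship ....
After op 2 (add_cursor(3)): buffer="zwpj" (len 4), cursors c1@1 c2@3 c3@3, authorship ....
After op 3 (delete): buffer="j" (len 1), cursors c1@0 c2@0 c3@0, authorship .
After op 4 (insert('t')): buffer="tttj" (len 4), cursors c1@3 c2@3 c3@3, authorship 123.
Authorship (.=original, N=cursor N): 1 2 3 .
Index 2: author = 3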